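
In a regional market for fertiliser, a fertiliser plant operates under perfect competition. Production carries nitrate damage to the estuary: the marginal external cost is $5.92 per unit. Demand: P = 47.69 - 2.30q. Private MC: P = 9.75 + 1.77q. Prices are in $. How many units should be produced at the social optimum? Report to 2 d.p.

q* = 7.87

Social marginal cost = private MC + MEC = 15.67 + 1.77q.
Set SMC = demand: 15.67 + 1.77q = 47.69 - 2.30q → q* = 7.8673.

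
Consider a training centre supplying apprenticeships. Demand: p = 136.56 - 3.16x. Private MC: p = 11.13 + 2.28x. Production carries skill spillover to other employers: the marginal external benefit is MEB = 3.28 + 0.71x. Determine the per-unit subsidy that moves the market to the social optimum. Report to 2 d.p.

subsidy = 22.60 per unit

Social marginal cost = private MC − MEB = 7.85 + 1.57x.
Set SMC = demand: 7.85 + 1.57x = 136.56 - 3.16x → x* = 27.2114.
The Pigouvian subsidy equals MEB at x*: 3.28 + 0.71×27.2114 = 22.6001.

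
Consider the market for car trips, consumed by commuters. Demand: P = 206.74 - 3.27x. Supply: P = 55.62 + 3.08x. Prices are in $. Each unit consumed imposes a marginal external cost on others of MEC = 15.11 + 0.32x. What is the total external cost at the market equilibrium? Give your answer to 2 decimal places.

Market equilibrium (private): 55.62 + 3.08x = 206.74 - 3.27x → x_m = 23.7984.
Total external cost = ∫₀^{x_m} (15.11 + 0.32x) dx = 15.11×23.7984 + ½×0.32×23.7984² = 450.2120.

$450.21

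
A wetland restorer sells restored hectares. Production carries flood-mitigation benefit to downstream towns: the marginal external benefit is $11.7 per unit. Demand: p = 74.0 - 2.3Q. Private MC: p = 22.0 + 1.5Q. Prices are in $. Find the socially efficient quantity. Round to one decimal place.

Social marginal cost = private MC − MEB = 10.3 + 1.5Q.
Set SMC = demand: 10.3 + 1.5Q = 74.0 - 2.3Q → Q* = 16.7632.

Q* = 16.8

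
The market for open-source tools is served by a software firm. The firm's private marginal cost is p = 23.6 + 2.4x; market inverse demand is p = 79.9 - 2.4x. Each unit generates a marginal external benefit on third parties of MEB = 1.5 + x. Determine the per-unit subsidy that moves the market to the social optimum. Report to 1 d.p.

subsidy = 16.7 per unit

Social marginal cost = private MC − MEB = 22.1 + 1.4x.
Set SMC = demand: 22.1 + 1.4x = 79.9 - 2.4x → x* = 15.2105.
The Pigouvian subsidy equals MEB at x*: 1.5 + 1.0×15.2105 = 16.7105.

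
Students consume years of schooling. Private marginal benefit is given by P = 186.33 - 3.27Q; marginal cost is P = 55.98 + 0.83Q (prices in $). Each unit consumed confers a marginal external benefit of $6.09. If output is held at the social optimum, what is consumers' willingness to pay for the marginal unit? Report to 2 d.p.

P = $77.51

Social marginal benefit = demand + MEB = 192.42 - 3.27Q.
Set SMB = MC: 192.42 - 3.27Q = 55.98 + 0.83Q → Q* = 33.2780.
Consumer price on the demand curve at Q*: 186.33 − 3.27×33.2780 = 77.5109.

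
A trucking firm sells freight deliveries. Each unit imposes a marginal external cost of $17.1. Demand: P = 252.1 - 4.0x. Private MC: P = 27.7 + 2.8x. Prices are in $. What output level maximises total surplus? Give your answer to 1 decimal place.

x* = 30.5

Social marginal cost = private MC + MEC = 44.8 + 2.8x.
Set SMC = demand: 44.8 + 2.8x = 252.1 - 4.0x → x* = 30.4853.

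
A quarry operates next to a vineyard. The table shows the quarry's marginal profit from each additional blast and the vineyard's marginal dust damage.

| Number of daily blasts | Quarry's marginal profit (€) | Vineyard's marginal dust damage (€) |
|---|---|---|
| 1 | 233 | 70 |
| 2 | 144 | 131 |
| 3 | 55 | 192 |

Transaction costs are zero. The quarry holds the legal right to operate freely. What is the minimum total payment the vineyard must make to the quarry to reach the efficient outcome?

Left alone the quarry would choose level 3 (marginal profit stays positive).
Efficient level: k* = 2 (marginal profit ≥ marginal dust damage through 2).
The vineyard must at least cover the quarry's forgone profit from cutting 3→2: 55 = 55.

€55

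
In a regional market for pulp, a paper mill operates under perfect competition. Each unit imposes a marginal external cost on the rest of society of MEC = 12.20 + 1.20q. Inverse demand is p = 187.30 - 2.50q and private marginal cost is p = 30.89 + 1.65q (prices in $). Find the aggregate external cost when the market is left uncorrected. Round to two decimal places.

$1312.09

Market equilibrium (private): 30.89 + 1.65q = 187.30 - 2.50q → q_m = 37.6892.
Total external cost = ∫₀^{q_m} (12.20 + 1.20q) dq = 12.20×37.6892 + ½×1.20×37.6892² = 1312.0937.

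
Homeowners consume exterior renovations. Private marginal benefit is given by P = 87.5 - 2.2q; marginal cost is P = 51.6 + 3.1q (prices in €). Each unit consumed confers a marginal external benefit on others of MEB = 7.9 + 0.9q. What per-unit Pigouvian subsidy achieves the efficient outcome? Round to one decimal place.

subsidy = €16.9 per unit

Social marginal benefit = demand + MEB = 95.4 - 1.3q.
Set SMB = MC: 95.4 - 1.3q = 51.6 + 3.1q → q* = 9.9545.
The Pigouvian subsidy equals MEB at q*: 7.9 + 0.9×9.9545 = 16.8591.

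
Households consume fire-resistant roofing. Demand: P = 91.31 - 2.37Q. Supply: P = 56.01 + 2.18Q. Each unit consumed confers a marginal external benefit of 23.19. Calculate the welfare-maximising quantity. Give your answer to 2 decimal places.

Q* = 12.85

Social marginal benefit = demand + MEB = 114.50 - 2.37Q.
Set SMB = MC: 114.50 - 2.37Q = 56.01 + 2.18Q → Q* = 12.8549.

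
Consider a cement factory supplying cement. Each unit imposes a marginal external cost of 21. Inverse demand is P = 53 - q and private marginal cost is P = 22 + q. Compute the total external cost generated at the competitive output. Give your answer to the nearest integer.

Market equilibrium (private): 22 + q = 53 - q → q_m = 15.5000.
Total external cost = MEC × q_m = 21 × 15.5000 = 325.5000.

326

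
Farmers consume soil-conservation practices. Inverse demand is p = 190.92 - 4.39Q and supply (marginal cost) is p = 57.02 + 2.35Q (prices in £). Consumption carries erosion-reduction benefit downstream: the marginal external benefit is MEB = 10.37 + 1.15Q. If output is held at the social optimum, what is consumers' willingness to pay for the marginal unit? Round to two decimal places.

P = £77.62

Social marginal benefit = demand + MEB = 201.29 - 3.24Q.
Set SMB = MC: 201.29 - 3.24Q = 57.02 + 2.35Q → Q* = 25.8086.
Consumer price on the demand curve at Q*: 190.92 − 4.39×25.8086 = 77.6202.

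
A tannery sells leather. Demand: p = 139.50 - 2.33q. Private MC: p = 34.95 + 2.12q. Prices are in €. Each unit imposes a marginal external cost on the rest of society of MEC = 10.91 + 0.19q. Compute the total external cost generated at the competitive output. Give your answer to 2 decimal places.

Market equilibrium (private): 34.95 + 2.12q = 139.50 - 2.33q → q_m = 23.4944.
Total external cost = ∫₀^{q_m} (10.91 + 0.19q) dq = 10.91×23.4944 + ½×0.19×23.4944² = 308.7627.

€308.76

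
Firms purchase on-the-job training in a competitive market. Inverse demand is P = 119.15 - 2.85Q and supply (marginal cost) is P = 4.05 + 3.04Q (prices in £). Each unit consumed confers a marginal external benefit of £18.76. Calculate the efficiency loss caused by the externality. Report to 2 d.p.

Market equilibrium (private): 4.05 + 3.04Q = 119.15 - 2.85Q → Q_m = 19.5416.
Social marginal benefit = demand + MEB = 137.91 - 2.85Q.
Set SMB = MC: 137.91 - 2.85Q = 4.05 + 3.04Q → Q* = 22.7267.
The loss is the area between SMB and MC from Q* to Q_m; with linear curves that's a triangle of height MEB(Q_m).
DWL = ½ × 3.1851 × 18.7600 = 29.8762.

DWL = £29.88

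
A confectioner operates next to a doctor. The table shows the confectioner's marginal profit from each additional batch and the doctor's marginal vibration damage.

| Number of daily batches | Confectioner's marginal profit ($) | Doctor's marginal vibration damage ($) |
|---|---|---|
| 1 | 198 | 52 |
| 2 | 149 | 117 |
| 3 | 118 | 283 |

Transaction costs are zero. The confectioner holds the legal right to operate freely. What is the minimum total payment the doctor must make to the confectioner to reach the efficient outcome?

Left alone the confectioner would choose level 3 (marginal profit stays positive).
Efficient level: k* = 2 (marginal profit ≥ marginal vibration damage through 2).
The doctor must at least cover the confectioner's forgone profit from cutting 3→2: 118 = 118.

$118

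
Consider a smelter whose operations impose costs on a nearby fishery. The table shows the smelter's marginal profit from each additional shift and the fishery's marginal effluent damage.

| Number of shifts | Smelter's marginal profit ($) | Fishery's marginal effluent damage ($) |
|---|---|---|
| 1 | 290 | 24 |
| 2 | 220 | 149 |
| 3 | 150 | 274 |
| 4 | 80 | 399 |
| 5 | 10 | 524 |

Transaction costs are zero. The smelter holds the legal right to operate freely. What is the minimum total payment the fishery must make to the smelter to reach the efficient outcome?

Left alone the smelter would choose level 5 (marginal profit stays positive).
Efficient level: k* = 2 (marginal profit ≥ marginal effluent damage through 2).
The fishery must at least cover the smelter's forgone profit from cutting 5→2: 150 + 80 + 10 = 240.

$240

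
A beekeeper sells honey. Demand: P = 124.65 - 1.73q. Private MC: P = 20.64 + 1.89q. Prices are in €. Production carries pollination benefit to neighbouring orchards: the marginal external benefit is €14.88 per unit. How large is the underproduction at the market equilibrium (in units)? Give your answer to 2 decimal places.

Market equilibrium (private): 20.64 + 1.89q = 124.65 - 1.73q → q_m = 28.7320.
Social marginal cost = private MC − MEB = 5.76 + 1.89q.
Set SMC = demand: 5.76 + 1.89q = 124.65 - 1.73q → q* = 32.8425.
Gap = |28.7320 − 32.8425| = 4.1105.

4.11 units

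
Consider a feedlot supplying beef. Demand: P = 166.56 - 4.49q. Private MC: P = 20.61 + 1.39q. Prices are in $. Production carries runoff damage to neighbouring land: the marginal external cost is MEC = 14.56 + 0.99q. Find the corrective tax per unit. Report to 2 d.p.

tax = $33.49 per unit

Social marginal cost = private MC + MEC = 35.17 + 2.38q.
Set SMC = demand: 35.17 + 2.38q = 166.56 - 4.49q → q* = 19.1252.
The Pigouvian tax equals MEC at q*: 14.56 + 0.99×19.1252 = 33.4939.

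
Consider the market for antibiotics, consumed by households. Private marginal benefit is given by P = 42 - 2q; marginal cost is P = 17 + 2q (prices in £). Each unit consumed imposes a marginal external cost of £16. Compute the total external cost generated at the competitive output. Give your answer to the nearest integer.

£100

Market equilibrium (private): 17 + 2q = 42 - 2q → q_m = 6.2500.
Total external cost = MEC × q_m = 16 × 6.2500 = 100.0000.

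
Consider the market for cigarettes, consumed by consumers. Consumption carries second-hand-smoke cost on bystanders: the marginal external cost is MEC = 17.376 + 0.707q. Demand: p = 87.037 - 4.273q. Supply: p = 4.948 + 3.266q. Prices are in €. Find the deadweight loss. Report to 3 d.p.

DWL = €38.123

Market equilibrium (private): 4.948 + 3.266q = 87.037 - 4.273q → q_m = 10.8886.
Social marginal benefit = demand − MEC = 69.661 - 4.980q.
Set SMB = MC: 69.661 - 4.980q = 4.948 + 3.266q → q* = 7.8478.
The welfare-loss triangle has base |q_m − q*| and height MEC(q_m) (the vertical gap between SMB and MC is zero at q* and MEC at q_m).
DWL = ½ × 3.0408 × 25.0742 = 38.1228.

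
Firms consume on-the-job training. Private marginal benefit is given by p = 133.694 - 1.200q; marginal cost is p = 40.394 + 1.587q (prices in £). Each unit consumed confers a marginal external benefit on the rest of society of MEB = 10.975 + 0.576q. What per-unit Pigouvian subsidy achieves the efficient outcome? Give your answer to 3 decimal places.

Social marginal benefit = demand + MEB = 144.669 - 0.624q.
Set SMB = MC: 144.669 - 0.624q = 40.394 + 1.587q → q* = 47.1619.
The Pigouvian subsidy equals MEB at q*: 10.975 + 0.576×47.1619 = 38.1403.

subsidy = £38.140 per unit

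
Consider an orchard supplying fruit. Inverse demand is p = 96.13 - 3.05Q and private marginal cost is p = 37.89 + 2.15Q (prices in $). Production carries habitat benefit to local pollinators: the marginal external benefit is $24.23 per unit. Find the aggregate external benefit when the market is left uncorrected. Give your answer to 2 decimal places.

$271.38

Market equilibrium (private): 37.89 + 2.15Q = 96.13 - 3.05Q → Q_m = 11.2000.
Total external benefit = MEB × Q_m = 24.23 × 11.2000 = 271.3760.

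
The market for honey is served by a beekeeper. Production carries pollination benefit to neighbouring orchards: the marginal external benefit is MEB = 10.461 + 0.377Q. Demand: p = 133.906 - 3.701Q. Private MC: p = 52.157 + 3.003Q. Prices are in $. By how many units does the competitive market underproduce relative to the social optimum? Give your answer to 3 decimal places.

Market equilibrium (private): 52.157 + 3.003Q = 133.906 - 3.701Q → Q_m = 12.1941.
Social marginal cost = private MC − MEB = 41.696 + 2.626Q.
Set SMC = demand: 41.696 + 2.626Q = 133.906 - 3.701Q → Q* = 14.5740.
Gap = |12.1941 − 14.5740| = 2.3799.

2.380 units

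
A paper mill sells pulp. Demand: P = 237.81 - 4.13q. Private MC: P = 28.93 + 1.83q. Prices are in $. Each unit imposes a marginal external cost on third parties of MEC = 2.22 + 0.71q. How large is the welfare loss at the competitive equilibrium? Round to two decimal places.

Market equilibrium (private): 28.93 + 1.83q = 237.81 - 4.13q → q_m = 35.0470.
Social marginal cost = private MC + MEC = 31.15 + 2.54q.
Set SMC = demand: 31.15 + 2.54q = 237.81 - 4.13q → q* = 30.9835.
The welfare-loss triangle has base |q_m − q*| and height MEC(q_m) (the vertical gap between SMC and demand is zero at q* and MEC at q_m).
DWL = ½ × 4.0635 × 27.1034 = 55.0673.

DWL = $55.07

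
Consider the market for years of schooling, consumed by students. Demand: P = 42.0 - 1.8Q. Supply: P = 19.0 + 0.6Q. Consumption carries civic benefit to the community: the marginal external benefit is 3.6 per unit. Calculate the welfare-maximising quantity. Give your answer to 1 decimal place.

Social marginal benefit = demand + MEB = 45.6 - 1.8Q.
Set SMB = MC: 45.6 - 1.8Q = 19.0 + 0.6Q → Q* = 11.0833.

Q* = 11.1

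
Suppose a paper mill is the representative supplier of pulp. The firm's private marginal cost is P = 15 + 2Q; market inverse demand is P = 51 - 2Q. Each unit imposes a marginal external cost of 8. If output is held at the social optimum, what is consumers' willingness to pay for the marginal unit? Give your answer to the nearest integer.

P = 37

Social marginal cost = private MC + MEC = 23 + 2Q.
Set SMC = demand: 23 + 2Q = 51 - 2Q → Q* = 7.0000.
Consumer price on the demand curve at Q*: 51 − 2×7.0000 = 37.0000.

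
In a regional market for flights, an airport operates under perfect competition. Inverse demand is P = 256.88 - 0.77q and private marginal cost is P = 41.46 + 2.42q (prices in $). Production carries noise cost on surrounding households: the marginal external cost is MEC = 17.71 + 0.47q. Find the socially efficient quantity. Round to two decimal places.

q* = 54.02

Social marginal cost = private MC + MEC = 59.17 + 2.89q.
Set SMC = demand: 59.17 + 2.89q = 256.88 - 0.77q → q* = 54.0191.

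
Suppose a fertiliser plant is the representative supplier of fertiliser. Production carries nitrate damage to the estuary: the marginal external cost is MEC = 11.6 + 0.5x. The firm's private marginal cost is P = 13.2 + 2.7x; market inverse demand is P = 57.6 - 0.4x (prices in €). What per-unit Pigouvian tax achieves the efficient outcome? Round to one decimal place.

Social marginal cost = private MC + MEC = 24.8 + 3.2x.
Set SMC = demand: 24.8 + 3.2x = 57.6 - 0.4x → x* = 9.1111.
The Pigouvian tax equals MEC at x*: 11.6 + 0.5×9.1111 = 16.1556.

tax = €16.2 per unit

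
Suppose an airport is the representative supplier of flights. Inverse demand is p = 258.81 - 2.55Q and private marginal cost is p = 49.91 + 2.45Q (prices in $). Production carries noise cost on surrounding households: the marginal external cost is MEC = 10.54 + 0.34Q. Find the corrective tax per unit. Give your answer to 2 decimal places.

Social marginal cost = private MC + MEC = 60.45 + 2.79Q.
Set SMC = demand: 60.45 + 2.79Q = 258.81 - 2.55Q → Q* = 37.1461.
The Pigouvian tax equals MEC at Q*: 10.54 + 0.34×37.1461 = 23.1697.

tax = $23.17 per unit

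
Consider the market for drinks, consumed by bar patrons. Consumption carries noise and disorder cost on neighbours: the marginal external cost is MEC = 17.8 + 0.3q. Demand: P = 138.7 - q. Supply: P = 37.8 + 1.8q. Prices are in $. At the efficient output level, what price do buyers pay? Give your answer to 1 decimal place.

P = $111.9

Social marginal benefit = demand − MEC = 120.9 - 1.3q.
Set SMB = MC: 120.9 - 1.3q = 37.8 + 1.8q → q* = 26.8065.
Consumer price on the demand curve at q*: 138.7 − 1.0×26.8065 = 111.8935.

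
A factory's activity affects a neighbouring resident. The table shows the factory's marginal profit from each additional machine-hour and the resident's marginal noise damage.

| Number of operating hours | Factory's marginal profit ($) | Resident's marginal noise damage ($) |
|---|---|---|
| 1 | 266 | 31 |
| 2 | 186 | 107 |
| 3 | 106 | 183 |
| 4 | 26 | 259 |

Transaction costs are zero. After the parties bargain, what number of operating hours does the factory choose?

2

Bargaining reaches the level where marginal profit last exceeds marginal noise damage.
That holds through level 2 (186 ≥ 107) but not at 3 (106 < 183).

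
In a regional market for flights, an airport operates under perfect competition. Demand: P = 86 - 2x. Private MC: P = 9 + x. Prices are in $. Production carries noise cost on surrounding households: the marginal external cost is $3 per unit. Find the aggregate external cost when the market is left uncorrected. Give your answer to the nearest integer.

Market equilibrium (private): 9 + x = 86 - 2x → x_m = 25.6667.
Total external cost = MEC × x_m = 3 × 25.6667 = 77.0001.

$77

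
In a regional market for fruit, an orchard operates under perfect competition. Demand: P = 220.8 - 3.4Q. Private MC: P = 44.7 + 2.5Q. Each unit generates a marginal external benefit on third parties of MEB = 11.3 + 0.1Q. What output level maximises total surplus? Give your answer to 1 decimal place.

Q* = 32.3

Social marginal cost = private MC − MEB = 33.4 + 2.4Q.
Set SMC = demand: 33.4 + 2.4Q = 220.8 - 3.4Q → Q* = 32.3103.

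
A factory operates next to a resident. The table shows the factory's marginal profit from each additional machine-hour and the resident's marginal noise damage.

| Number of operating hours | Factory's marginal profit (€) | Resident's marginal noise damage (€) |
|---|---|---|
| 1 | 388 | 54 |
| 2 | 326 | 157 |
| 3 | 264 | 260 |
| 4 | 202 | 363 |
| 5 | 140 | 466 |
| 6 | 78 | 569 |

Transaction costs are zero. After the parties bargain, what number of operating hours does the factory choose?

Bargaining reaches the level where marginal profit last exceeds marginal noise damage.
That holds through level 3 (264 ≥ 260) but not at 4 (202 < 363).

3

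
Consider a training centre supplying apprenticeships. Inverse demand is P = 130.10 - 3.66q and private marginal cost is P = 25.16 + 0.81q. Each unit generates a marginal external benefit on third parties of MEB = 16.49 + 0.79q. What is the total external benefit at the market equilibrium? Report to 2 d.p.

Market equilibrium (private): 25.16 + 0.81q = 130.10 - 3.66q → q_m = 23.4765.
Total external benefit = ∫₀^{q_m} (16.49 + 0.79q) dq = 16.49×23.4765 + ½×0.79×23.4765² = 604.8302.

604.83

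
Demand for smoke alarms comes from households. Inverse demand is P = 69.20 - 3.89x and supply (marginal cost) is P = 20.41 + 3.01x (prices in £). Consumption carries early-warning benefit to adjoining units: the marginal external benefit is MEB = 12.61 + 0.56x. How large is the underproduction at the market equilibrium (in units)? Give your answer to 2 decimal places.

2.61 units

Market equilibrium (private): 20.41 + 3.01x = 69.20 - 3.89x → x_m = 7.0710.
Social marginal benefit = demand + MEB = 81.81 - 3.33x.
Set SMB = MC: 81.81 - 3.33x = 20.41 + 3.01x → x* = 9.6845.
Gap = |7.0710 − 9.6845| = 2.6135.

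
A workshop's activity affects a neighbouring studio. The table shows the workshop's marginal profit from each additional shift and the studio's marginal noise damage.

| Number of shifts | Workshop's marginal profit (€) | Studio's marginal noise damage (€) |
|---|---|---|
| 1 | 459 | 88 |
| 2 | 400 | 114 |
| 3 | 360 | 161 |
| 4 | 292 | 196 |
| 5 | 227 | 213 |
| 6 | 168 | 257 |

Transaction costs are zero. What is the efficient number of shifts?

Bargaining reaches the level where marginal profit last exceeds marginal noise damage.
That holds through level 5 (227 ≥ 213) but not at 6 (168 < 257).

5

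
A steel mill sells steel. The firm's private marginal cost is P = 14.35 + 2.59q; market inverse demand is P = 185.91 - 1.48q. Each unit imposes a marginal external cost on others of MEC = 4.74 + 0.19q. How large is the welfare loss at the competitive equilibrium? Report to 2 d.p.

DWL = 19.08

Market equilibrium (private): 14.35 + 2.59q = 185.91 - 1.48q → q_m = 42.1523.
Social marginal cost = private MC + MEC = 19.09 + 2.78q.
Set SMC = demand: 19.09 + 2.78q = 185.91 - 1.48q → q* = 39.1596.
Height of the DWL triangle at q_m is SMC(q_m) − demand(q_m) = MEC(q_m) = 12.7489.
DWL = ½ × 2.9927 × 12.7489 = 19.0768.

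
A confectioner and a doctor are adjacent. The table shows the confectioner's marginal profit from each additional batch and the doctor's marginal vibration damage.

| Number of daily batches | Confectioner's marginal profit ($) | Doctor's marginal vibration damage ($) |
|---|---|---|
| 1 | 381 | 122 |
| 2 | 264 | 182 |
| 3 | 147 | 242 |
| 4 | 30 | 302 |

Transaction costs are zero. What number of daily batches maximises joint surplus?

2

Bargaining reaches the level where marginal profit last exceeds marginal vibration damage.
That holds through level 2 (264 ≥ 182) but not at 3 (147 < 242).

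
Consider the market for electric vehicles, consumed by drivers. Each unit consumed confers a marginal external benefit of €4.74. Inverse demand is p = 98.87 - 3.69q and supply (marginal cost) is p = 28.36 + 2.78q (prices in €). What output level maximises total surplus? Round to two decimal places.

Social marginal benefit = demand + MEB = 103.61 - 3.69q.
Set SMB = MC: 103.61 - 3.69q = 28.36 + 2.78q → q* = 11.6306.

q* = 11.63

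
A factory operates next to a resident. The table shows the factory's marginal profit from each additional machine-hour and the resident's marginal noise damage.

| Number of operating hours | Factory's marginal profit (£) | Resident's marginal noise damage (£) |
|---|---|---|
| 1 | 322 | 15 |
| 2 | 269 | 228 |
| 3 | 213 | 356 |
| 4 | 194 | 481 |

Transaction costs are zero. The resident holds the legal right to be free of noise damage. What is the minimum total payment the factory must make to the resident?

£243

Efficient level: marginal profit ≥ marginal noise damage through level 2, so k* = 2.
With the resident holding the right, the factory must at least compensate total damage at k*: 15 + 228 = 243.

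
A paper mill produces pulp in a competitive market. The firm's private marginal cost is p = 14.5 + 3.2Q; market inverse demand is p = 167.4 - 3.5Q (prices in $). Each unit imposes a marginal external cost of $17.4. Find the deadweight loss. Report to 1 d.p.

DWL = $22.6

Market equilibrium (private): 14.5 + 3.2Q = 167.4 - 3.5Q → Q_m = 22.8209.
Social marginal cost = private MC + MEC = 31.9 + 3.2Q.
Set SMC = demand: 31.9 + 3.2Q = 167.4 - 3.5Q → Q* = 20.2239.
The loss is the area between SMC and demand from Q* to Q_m; with linear curves that's a triangle of height MEC(Q_m).
DWL = ½ × 2.5970 × 17.4000 = 22.5939.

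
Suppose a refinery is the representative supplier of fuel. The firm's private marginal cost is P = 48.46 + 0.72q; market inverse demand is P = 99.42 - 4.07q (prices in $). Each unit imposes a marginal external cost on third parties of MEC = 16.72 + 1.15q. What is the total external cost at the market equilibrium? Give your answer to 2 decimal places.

Market equilibrium (private): 48.46 + 0.72q = 99.42 - 4.07q → q_m = 10.6388.
Total external cost = ∫₀^{q_m} (16.72 + 1.15q) dq = 16.72×10.6388 + ½×1.15×10.6388² = 242.9616.

$242.96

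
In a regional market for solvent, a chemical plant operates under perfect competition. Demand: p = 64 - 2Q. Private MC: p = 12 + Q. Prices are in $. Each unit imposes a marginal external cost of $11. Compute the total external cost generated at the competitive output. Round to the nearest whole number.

$191

Market equilibrium (private): 12 + Q = 64 - 2Q → Q_m = 17.3333.
Total external cost = MEC × Q_m = 11 × 17.3333 = 190.6663.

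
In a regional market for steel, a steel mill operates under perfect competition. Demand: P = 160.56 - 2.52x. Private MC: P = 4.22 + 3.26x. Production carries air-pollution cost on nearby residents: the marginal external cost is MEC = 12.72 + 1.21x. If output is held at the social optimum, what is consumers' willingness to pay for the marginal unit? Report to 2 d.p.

P = 108.78

Social marginal cost = private MC + MEC = 16.94 + 4.47x.
Set SMC = demand: 16.94 + 4.47x = 160.56 - 2.52x → x* = 20.5465.
Consumer price on the demand curve at x*: 160.56 − 2.52×20.5465 = 108.7828.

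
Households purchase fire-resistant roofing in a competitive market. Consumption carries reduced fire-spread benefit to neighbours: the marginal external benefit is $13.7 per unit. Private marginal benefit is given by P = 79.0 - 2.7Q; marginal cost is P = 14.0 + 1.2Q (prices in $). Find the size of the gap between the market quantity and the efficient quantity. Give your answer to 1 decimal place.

3.5 units

Market equilibrium (private): 14.0 + 1.2Q = 79.0 - 2.7Q → Q_m = 16.6667.
Social marginal benefit = demand + MEB = 92.7 - 2.7Q.
Set SMB = MC: 92.7 - 2.7Q = 14.0 + 1.2Q → Q* = 20.1795.
Gap = |16.6667 − 20.1795| = 3.5128.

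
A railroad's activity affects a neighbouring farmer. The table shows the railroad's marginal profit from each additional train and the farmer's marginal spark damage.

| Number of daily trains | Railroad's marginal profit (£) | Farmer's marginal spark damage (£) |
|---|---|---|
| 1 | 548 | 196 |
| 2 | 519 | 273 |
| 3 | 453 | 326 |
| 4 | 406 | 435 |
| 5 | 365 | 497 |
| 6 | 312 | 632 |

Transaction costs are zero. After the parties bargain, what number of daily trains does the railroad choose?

3

Bargaining reaches the level where marginal profit last exceeds marginal spark damage.
That holds through level 3 (453 ≥ 326) but not at 4 (406 < 435).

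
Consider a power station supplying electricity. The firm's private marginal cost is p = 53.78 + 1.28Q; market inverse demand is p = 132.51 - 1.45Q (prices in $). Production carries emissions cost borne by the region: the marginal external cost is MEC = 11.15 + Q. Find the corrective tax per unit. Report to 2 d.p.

Social marginal cost = private MC + MEC = 64.93 + 2.28Q.
Set SMC = demand: 64.93 + 2.28Q = 132.51 - 1.45Q → Q* = 18.1180.
The Pigouvian tax equals MEC at Q*: 11.15 + 1.00×18.1180 = 29.2680.

tax = $29.27 per unit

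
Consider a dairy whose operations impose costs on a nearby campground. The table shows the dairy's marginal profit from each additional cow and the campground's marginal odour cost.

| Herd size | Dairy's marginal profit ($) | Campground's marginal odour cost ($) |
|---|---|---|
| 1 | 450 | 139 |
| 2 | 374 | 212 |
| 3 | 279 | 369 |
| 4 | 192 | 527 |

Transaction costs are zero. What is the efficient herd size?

2

Bargaining reaches the level where marginal profit last exceeds marginal odour cost.
That holds through level 2 (374 ≥ 212) but not at 3 (279 < 369).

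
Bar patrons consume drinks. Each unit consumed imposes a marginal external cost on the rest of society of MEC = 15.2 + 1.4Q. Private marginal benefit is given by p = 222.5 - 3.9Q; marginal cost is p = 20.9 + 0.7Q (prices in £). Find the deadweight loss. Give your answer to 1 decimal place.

DWL = £488.4

Market equilibrium (private): 20.9 + 0.7Q = 222.5 - 3.9Q → Q_m = 43.8261.
Social marginal benefit = demand − MEC = 207.3 - 5.3Q.
Set SMB = MC: 207.3 - 5.3Q = 20.9 + 0.7Q → Q* = 31.0667.
The welfare-loss triangle has base |Q_m − Q*| and height MEC(Q_m) (the vertical gap between SMB and MC is zero at Q* and MEC at Q_m).
DWL = ½ × 12.7594 × 76.5565 = 488.4075.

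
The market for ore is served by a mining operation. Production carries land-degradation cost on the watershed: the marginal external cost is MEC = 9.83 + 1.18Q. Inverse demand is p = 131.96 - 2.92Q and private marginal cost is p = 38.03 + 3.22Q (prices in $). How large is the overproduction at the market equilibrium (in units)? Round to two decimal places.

Market equilibrium (private): 38.03 + 3.22Q = 131.96 - 2.92Q → Q_m = 15.2980.
Social marginal cost = private MC + MEC = 47.86 + 4.40Q.
Set SMC = demand: 47.86 + 4.40Q = 131.96 - 2.92Q → Q* = 11.4891.
Gap = |15.2980 − 11.4891| = 3.8089.

3.81 units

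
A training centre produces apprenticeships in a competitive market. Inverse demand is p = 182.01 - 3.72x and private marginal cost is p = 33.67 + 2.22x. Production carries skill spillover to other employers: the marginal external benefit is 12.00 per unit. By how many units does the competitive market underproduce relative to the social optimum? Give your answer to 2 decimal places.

Market equilibrium (private): 33.67 + 2.22x = 182.01 - 3.72x → x_m = 24.9731.
Social marginal cost = private MC − MEB = 21.67 + 2.22x.
Set SMC = demand: 21.67 + 2.22x = 182.01 - 3.72x → x* = 26.9933.
Gap = |24.9731 − 26.9933| = 2.0202.

2.02 units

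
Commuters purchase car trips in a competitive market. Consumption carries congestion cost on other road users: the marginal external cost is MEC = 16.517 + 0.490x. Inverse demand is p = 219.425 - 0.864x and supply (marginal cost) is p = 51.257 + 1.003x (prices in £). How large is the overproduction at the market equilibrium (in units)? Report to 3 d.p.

25.733 units

Market equilibrium (private): 51.257 + 1.003x = 219.425 - 0.864x → x_m = 90.0739.
Social marginal benefit = demand − MEC = 202.908 - 1.354x.
Set SMB = MC: 202.908 - 1.354x = 51.257 + 1.003x → x* = 64.3407.
Gap = |90.0739 − 64.3407| = 25.7332.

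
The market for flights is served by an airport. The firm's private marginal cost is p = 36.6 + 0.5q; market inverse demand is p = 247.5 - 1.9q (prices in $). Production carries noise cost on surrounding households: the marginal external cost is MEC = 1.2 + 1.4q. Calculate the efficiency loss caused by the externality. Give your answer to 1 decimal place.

Market equilibrium (private): 36.6 + 0.5q = 247.5 - 1.9q → q_m = 87.8750.
Social marginal cost = private MC + MEC = 37.8 + 1.9q.
Set SMC = demand: 37.8 + 1.9q = 247.5 - 1.9q → q* = 55.1842.
The welfare-loss triangle has base |q_m − q*| and height MEC(q_m) (the vertical gap between SMC and demand is zero at q* and MEC at q_m).
DWL = ½ × 32.6908 × 124.2250 = 2030.5073.

DWL = $2030.5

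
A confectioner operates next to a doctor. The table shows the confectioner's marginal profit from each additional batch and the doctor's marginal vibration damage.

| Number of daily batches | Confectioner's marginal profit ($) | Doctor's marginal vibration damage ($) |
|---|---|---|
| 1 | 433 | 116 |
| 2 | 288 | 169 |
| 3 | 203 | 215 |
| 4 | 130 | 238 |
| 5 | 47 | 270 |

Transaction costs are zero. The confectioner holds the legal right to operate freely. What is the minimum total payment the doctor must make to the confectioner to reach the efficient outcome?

Left alone the confectioner would choose level 5 (marginal profit stays positive).
Efficient level: k* = 2 (marginal profit ≥ marginal vibration damage through 2).
The doctor must at least cover the confectioner's forgone profit from cutting 5→2: 203 + 130 + 47 = 380.

$380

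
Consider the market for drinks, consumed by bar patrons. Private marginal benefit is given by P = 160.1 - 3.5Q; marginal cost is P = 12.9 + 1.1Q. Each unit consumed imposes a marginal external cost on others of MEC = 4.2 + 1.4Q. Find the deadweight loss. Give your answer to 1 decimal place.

DWL = 200.1

Market equilibrium (private): 12.9 + 1.1Q = 160.1 - 3.5Q → Q_m = 32.0000.
Social marginal benefit = demand − MEC = 155.9 - 4.9Q.
Set SMB = MC: 155.9 - 4.9Q = 12.9 + 1.1Q → Q* = 23.8333.
Height of the DWL triangle at Q_m is MC(Q_m) − SMB(Q_m) = MEC(Q_m) = 49.0000.
DWL = ½ × 8.1667 × 49.0000 = 200.0842.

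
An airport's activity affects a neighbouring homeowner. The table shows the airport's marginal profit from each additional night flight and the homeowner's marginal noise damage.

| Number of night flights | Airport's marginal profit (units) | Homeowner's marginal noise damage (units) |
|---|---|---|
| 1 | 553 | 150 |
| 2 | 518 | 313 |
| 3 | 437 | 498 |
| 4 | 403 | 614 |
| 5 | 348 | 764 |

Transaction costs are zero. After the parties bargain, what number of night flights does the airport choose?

Bargaining reaches the level where marginal profit last exceeds marginal noise damage.
That holds through level 2 (518 ≥ 313) but not at 3 (437 < 498).

2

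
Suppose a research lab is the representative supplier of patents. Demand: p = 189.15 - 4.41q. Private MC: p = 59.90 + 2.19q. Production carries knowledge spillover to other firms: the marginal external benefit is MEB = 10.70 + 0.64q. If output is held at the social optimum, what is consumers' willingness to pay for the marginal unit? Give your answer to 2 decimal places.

Social marginal cost = private MC − MEB = 49.20 + 1.55q.
Set SMC = demand: 49.20 + 1.55q = 189.15 - 4.41q → q* = 23.4815.
Consumer price on the demand curve at q*: 189.15 − 4.41×23.4815 = 85.5966.

P = 85.60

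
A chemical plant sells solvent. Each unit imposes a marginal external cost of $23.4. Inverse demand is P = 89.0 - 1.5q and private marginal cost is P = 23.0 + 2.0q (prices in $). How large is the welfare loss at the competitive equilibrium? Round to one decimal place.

DWL = $78.2

Market equilibrium (private): 23.0 + 2.0q = 89.0 - 1.5q → q_m = 18.8571.
Social marginal cost = private MC + MEC = 46.4 + 2.0q.
Set SMC = demand: 46.4 + 2.0q = 89.0 - 1.5q → q* = 12.1714.
Between q* and q_m the wedge SMC − demand runs linearly from 0 to MEC(q_m), so the loss is a triangle.
DWL = ½ × 6.6857 × 23.4000 = 78.2227.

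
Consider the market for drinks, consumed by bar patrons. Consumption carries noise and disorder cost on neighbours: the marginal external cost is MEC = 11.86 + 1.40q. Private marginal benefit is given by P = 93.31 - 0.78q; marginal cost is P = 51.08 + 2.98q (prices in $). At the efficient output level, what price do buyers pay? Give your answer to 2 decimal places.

P = $88.72

Social marginal benefit = demand − MEC = 81.45 - 2.18q.
Set SMB = MC: 81.45 - 2.18q = 51.08 + 2.98q → q* = 5.8857.
Consumer price on the demand curve at q*: 93.31 − 0.78×5.8857 = 88.7192.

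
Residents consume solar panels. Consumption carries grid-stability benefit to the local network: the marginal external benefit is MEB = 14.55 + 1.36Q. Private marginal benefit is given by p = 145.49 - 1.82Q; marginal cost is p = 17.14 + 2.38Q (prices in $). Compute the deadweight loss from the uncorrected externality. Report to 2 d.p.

Market equilibrium (private): 17.14 + 2.38Q = 145.49 - 1.82Q → Q_m = 30.5595.
Social marginal benefit = demand + MEB = 160.04 - 0.46Q.
Set SMB = MC: 160.04 - 0.46Q = 17.14 + 2.38Q → Q* = 50.3169.
Height of the DWL triangle at Q_m is SMB(Q_m) − MC(Q_m) = MEB(Q_m) = 56.1110.
DWL = ½ × 19.7574 × 56.1110 = 554.3037.

DWL = $554.30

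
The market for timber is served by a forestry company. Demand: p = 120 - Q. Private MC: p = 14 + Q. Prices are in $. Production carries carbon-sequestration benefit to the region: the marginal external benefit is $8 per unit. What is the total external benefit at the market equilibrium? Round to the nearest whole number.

$424

Market equilibrium (private): 14 + Q = 120 - Q → Q_m = 53.0000.
Total external benefit = MEB × Q_m = 8 × 53.0000 = 424.0000.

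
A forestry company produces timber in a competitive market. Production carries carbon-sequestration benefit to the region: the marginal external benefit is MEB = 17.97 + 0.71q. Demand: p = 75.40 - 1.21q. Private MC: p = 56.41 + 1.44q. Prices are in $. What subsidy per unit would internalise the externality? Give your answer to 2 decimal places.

subsidy = $31.50 per unit

Social marginal cost = private MC − MEB = 38.44 + 0.73q.
Set SMC = demand: 38.44 + 0.73q = 75.40 - 1.21q → q* = 19.0515.
The Pigouvian subsidy equals MEB at q*: 17.97 + 0.71×19.0515 = 31.4966.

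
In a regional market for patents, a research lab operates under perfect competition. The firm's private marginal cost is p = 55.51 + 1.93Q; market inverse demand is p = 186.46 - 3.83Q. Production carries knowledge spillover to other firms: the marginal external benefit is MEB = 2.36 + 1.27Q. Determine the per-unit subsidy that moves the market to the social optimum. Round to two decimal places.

Social marginal cost = private MC − MEB = 53.15 + 0.66Q.
Set SMC = demand: 53.15 + 0.66Q = 186.46 - 3.83Q → Q* = 29.6904.
The Pigouvian subsidy equals MEB at Q*: 2.36 + 1.27×29.6904 = 40.0668.

subsidy = 40.07 per unit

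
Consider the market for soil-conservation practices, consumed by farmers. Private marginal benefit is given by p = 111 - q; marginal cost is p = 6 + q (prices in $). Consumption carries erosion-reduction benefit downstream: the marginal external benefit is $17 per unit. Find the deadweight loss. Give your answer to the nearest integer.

Market equilibrium (private): 6 + q = 111 - q → q_m = 52.5000.
Social marginal benefit = demand + MEB = 128 - q.
Set SMB = MC: 128 - q = 6 + q → q* = 61.0000.
Height of the DWL triangle at q_m is SMB(q_m) − MC(q_m) = MEB(q_m) = 17.0000.
DWL = ½ × 8.5000 × 17.0000 = 72.2500.

DWL = $72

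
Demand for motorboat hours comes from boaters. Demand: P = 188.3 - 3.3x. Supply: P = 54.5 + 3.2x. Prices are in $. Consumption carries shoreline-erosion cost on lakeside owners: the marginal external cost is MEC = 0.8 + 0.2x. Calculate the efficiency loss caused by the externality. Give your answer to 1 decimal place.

Market equilibrium (private): 54.5 + 3.2x = 188.3 - 3.3x → x_m = 20.5846.
Social marginal benefit = demand − MEC = 187.5 - 3.5x.
Set SMB = MC: 187.5 - 3.5x = 54.5 + 3.2x → x* = 19.8507.
The welfare-loss triangle has base |x_m − x*| and height MEC(x_m) (the vertical gap between SMB and MC is zero at x* and MEC at x_m).
DWL = ½ × 0.7339 × 4.9169 = 1.8043.

DWL = $1.8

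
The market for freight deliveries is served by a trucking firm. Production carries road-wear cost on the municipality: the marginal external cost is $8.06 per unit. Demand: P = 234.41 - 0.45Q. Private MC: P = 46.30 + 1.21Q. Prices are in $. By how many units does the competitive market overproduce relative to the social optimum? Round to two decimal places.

Market equilibrium (private): 46.30 + 1.21Q = 234.41 - 0.45Q → Q_m = 113.3193.
Social marginal cost = private MC + MEC = 54.36 + 1.21Q.
Set SMC = demand: 54.36 + 1.21Q = 234.41 - 0.45Q → Q* = 108.4639.
Gap = |113.3193 − 108.4639| = 4.8554.

4.86 units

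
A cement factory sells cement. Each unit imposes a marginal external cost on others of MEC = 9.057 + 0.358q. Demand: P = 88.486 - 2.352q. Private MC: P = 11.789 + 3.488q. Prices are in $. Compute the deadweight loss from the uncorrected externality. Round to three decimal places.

DWL = $15.271

Market equilibrium (private): 11.789 + 3.488q = 88.486 - 2.352q → q_m = 13.1330.
Social marginal cost = private MC + MEC = 20.846 + 3.846q.
Set SMC = demand: 20.846 + 3.846q = 88.486 - 2.352q → q* = 10.9132.
The loss is the area between SMC and demand from q* to q_m; with linear curves that's a triangle of height MEC(q_m).
DWL = ½ × 2.2198 × 13.7586 = 15.2707.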